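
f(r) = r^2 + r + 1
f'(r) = 2*r + 1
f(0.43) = 1.61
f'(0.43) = 1.86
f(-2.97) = 6.85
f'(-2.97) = -4.94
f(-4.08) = 13.57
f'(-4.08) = -7.16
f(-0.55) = 0.75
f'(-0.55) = -0.10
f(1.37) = 4.25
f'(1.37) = 3.74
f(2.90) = 12.31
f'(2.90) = 6.80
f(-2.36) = 4.21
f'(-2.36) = -3.72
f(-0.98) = 0.98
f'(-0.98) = -0.96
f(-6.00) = 31.00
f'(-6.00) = -11.00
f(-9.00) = 73.00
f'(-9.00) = -17.00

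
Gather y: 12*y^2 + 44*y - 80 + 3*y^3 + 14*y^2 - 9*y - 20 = 3*y^3 + 26*y^2 + 35*y - 100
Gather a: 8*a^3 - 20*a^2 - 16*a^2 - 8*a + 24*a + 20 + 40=8*a^3 - 36*a^2 + 16*a + 60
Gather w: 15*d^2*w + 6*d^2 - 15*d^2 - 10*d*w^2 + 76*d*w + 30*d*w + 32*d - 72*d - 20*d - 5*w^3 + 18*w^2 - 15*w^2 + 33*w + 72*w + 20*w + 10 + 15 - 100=-9*d^2 - 60*d - 5*w^3 + w^2*(3 - 10*d) + w*(15*d^2 + 106*d + 125) - 75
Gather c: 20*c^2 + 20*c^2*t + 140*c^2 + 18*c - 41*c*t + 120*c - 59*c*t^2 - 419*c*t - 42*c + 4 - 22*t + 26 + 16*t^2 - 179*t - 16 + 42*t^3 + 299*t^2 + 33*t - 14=c^2*(20*t + 160) + c*(-59*t^2 - 460*t + 96) + 42*t^3 + 315*t^2 - 168*t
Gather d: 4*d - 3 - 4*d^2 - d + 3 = -4*d^2 + 3*d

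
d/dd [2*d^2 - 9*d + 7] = 4*d - 9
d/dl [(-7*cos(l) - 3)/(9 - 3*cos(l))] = 8*sin(l)/(cos(l) - 3)^2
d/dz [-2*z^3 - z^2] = 2*z*(-3*z - 1)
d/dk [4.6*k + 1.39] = 4.60000000000000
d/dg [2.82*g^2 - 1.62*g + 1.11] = 5.64*g - 1.62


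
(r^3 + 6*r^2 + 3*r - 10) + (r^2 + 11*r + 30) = r^3 + 7*r^2 + 14*r + 20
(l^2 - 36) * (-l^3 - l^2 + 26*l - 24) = -l^5 - l^4 + 62*l^3 + 12*l^2 - 936*l + 864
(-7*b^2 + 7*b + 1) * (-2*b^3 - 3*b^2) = 14*b^5 + 7*b^4 - 23*b^3 - 3*b^2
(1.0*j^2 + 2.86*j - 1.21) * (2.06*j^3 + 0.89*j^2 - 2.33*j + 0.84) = 2.06*j^5 + 6.7816*j^4 - 2.2772*j^3 - 6.9007*j^2 + 5.2217*j - 1.0164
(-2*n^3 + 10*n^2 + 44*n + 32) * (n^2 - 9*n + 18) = -2*n^5 + 28*n^4 - 82*n^3 - 184*n^2 + 504*n + 576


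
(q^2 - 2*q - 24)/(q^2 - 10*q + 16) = (q^2 - 2*q - 24)/(q^2 - 10*q + 16)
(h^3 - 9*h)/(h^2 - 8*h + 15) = h*(h + 3)/(h - 5)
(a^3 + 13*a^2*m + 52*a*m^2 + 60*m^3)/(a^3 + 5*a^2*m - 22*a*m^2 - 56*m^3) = (a^2 + 11*a*m + 30*m^2)/(a^2 + 3*a*m - 28*m^2)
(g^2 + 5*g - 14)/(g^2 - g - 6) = (-g^2 - 5*g + 14)/(-g^2 + g + 6)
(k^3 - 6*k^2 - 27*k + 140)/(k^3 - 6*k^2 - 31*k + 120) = (k^2 - 11*k + 28)/(k^2 - 11*k + 24)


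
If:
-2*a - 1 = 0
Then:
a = -1/2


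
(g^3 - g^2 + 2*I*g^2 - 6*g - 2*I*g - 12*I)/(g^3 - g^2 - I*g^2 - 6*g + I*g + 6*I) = (g + 2*I)/(g - I)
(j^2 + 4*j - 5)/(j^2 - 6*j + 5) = (j + 5)/(j - 5)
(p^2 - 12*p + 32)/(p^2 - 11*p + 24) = (p - 4)/(p - 3)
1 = 1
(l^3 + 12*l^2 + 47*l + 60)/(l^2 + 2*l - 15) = (l^2 + 7*l + 12)/(l - 3)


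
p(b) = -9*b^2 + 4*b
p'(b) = 4 - 18*b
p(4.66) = -176.80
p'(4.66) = -79.88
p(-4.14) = -170.82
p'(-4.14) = 78.52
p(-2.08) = -47.26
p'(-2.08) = 41.44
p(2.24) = -36.20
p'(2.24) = -36.32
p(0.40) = 0.16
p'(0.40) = -3.20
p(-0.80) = -8.96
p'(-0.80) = 18.40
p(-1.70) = -32.81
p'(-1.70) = 34.60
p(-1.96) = -42.41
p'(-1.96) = 39.28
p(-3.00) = -93.00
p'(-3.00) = 58.00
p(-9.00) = -765.00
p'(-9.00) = 166.00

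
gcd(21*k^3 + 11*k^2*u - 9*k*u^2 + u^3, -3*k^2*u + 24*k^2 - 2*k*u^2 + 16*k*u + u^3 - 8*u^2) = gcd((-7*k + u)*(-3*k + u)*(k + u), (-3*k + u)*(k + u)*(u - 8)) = -3*k^2 - 2*k*u + u^2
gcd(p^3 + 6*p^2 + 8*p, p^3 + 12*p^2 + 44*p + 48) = p^2 + 6*p + 8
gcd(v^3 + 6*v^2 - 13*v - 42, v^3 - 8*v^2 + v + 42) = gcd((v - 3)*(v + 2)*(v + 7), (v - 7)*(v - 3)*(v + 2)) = v^2 - v - 6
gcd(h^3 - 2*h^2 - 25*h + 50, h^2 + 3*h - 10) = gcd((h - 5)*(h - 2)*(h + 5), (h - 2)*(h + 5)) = h^2 + 3*h - 10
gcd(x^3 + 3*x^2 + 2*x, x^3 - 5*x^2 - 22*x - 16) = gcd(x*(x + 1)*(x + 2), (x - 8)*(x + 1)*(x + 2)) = x^2 + 3*x + 2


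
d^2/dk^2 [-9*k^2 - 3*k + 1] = -18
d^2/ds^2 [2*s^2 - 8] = 4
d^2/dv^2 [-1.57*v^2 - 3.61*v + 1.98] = -3.14000000000000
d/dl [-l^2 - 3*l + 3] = -2*l - 3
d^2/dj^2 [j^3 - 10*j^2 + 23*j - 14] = 6*j - 20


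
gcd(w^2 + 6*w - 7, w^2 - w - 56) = w + 7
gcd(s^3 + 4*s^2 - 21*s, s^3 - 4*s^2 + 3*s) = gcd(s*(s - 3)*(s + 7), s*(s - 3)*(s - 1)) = s^2 - 3*s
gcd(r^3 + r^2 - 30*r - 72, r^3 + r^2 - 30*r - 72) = r^3 + r^2 - 30*r - 72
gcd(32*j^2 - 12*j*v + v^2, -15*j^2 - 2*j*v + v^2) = 1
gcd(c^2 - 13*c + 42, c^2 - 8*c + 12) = c - 6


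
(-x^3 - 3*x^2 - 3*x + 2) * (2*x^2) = -2*x^5 - 6*x^4 - 6*x^3 + 4*x^2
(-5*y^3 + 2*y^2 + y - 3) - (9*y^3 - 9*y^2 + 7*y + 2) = -14*y^3 + 11*y^2 - 6*y - 5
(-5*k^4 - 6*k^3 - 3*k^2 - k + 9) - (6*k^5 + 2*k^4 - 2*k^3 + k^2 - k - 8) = -6*k^5 - 7*k^4 - 4*k^3 - 4*k^2 + 17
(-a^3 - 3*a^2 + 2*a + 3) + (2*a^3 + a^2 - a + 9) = a^3 - 2*a^2 + a + 12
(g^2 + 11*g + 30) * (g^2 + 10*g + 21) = g^4 + 21*g^3 + 161*g^2 + 531*g + 630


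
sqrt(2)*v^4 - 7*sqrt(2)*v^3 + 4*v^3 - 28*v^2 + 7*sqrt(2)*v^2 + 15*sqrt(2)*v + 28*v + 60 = (v - 5)*(v - 3)*(v + 2*sqrt(2))*(sqrt(2)*v + sqrt(2))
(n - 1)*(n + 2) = n^2 + n - 2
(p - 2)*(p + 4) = p^2 + 2*p - 8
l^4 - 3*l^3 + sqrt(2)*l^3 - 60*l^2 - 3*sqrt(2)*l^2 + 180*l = l*(l - 3)*(l - 5*sqrt(2))*(l + 6*sqrt(2))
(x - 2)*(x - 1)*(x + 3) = x^3 - 7*x + 6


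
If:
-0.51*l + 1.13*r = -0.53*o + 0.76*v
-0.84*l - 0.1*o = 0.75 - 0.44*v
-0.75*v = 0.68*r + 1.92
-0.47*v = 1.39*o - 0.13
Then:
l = -1.52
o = 0.46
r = -1.63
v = -1.08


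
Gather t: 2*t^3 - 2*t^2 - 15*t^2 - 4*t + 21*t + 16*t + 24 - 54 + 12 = 2*t^3 - 17*t^2 + 33*t - 18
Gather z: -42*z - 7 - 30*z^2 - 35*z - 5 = -30*z^2 - 77*z - 12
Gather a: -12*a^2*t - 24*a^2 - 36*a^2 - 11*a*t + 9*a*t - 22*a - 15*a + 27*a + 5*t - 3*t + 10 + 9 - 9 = a^2*(-12*t - 60) + a*(-2*t - 10) + 2*t + 10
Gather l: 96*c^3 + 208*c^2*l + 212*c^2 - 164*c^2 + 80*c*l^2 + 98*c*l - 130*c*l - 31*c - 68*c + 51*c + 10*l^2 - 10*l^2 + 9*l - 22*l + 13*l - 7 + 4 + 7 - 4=96*c^3 + 48*c^2 + 80*c*l^2 - 48*c + l*(208*c^2 - 32*c)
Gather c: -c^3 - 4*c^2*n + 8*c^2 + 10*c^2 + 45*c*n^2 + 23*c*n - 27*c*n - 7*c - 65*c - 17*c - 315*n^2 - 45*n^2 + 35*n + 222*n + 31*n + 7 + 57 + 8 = -c^3 + c^2*(18 - 4*n) + c*(45*n^2 - 4*n - 89) - 360*n^2 + 288*n + 72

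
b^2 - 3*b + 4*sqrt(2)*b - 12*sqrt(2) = (b - 3)*(b + 4*sqrt(2))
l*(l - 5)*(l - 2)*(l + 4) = l^4 - 3*l^3 - 18*l^2 + 40*l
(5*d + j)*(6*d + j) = 30*d^2 + 11*d*j + j^2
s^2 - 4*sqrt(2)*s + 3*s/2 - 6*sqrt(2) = (s + 3/2)*(s - 4*sqrt(2))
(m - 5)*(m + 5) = m^2 - 25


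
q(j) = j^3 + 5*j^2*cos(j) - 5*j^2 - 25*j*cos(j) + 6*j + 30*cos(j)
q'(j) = -5*j^2*sin(j) + 3*j^2 + 25*j*sin(j) + 10*j*cos(j) - 10*j - 30*sin(j) - 25*cos(j) + 6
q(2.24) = 0.16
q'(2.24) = 0.98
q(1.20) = 4.34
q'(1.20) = -13.10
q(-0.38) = 34.30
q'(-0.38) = -1.59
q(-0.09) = 31.58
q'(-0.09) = -15.97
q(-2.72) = -196.61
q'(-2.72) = 158.27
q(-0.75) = 29.99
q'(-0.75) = 26.55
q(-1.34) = -2.84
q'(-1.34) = 86.56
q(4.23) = 5.24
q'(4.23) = 21.50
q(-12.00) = -1633.95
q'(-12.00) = -127.76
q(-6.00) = -86.34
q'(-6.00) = -8.20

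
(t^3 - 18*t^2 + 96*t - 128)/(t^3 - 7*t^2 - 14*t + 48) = (t - 8)/(t + 3)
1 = 1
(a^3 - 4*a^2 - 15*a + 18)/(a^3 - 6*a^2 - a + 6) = (a + 3)/(a + 1)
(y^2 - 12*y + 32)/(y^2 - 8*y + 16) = (y - 8)/(y - 4)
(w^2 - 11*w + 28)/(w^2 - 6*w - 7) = (w - 4)/(w + 1)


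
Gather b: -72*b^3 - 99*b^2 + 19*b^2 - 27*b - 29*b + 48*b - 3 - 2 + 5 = -72*b^3 - 80*b^2 - 8*b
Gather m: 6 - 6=0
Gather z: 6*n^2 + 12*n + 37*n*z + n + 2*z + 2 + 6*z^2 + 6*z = 6*n^2 + 13*n + 6*z^2 + z*(37*n + 8) + 2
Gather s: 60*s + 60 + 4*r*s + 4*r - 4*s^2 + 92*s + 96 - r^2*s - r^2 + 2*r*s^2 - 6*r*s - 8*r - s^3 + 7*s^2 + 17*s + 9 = -r^2 - 4*r - s^3 + s^2*(2*r + 3) + s*(-r^2 - 2*r + 169) + 165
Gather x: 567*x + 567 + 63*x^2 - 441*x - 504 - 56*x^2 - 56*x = 7*x^2 + 70*x + 63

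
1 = 1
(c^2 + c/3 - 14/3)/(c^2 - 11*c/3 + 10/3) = (3*c + 7)/(3*c - 5)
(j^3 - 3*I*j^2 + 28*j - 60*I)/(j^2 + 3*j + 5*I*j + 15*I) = (j^2 - 8*I*j - 12)/(j + 3)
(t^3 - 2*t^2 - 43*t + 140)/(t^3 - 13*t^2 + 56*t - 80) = (t + 7)/(t - 4)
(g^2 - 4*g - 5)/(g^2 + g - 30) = (g + 1)/(g + 6)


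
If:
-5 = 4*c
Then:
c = -5/4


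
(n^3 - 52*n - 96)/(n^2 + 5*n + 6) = (n^2 - 2*n - 48)/(n + 3)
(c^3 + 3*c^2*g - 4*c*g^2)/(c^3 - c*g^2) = (c + 4*g)/(c + g)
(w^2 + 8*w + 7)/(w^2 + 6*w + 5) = (w + 7)/(w + 5)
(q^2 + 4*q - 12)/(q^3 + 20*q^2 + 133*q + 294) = (q - 2)/(q^2 + 14*q + 49)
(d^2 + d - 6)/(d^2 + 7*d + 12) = (d - 2)/(d + 4)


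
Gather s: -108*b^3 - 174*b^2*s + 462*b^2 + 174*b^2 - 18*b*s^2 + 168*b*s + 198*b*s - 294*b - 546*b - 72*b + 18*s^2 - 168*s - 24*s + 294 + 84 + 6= -108*b^3 + 636*b^2 - 912*b + s^2*(18 - 18*b) + s*(-174*b^2 + 366*b - 192) + 384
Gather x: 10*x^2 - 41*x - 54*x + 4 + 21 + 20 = 10*x^2 - 95*x + 45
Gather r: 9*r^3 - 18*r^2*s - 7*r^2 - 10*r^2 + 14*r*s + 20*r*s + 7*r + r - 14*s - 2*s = 9*r^3 + r^2*(-18*s - 17) + r*(34*s + 8) - 16*s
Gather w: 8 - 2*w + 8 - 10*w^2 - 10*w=-10*w^2 - 12*w + 16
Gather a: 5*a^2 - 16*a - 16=5*a^2 - 16*a - 16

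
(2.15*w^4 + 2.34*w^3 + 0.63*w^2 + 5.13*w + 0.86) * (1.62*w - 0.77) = 3.483*w^5 + 2.1353*w^4 - 0.7812*w^3 + 7.8255*w^2 - 2.5569*w - 0.6622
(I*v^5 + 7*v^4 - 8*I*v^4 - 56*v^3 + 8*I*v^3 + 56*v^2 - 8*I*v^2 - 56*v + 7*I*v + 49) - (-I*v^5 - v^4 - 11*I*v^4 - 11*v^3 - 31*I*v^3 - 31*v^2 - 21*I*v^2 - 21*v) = 2*I*v^5 + 8*v^4 + 3*I*v^4 - 45*v^3 + 39*I*v^3 + 87*v^2 + 13*I*v^2 - 35*v + 7*I*v + 49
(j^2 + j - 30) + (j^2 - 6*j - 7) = 2*j^2 - 5*j - 37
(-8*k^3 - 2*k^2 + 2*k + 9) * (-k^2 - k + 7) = 8*k^5 + 10*k^4 - 56*k^3 - 25*k^2 + 5*k + 63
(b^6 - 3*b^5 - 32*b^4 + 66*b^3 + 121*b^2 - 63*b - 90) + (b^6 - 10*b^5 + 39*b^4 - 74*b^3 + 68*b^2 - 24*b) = 2*b^6 - 13*b^5 + 7*b^4 - 8*b^3 + 189*b^2 - 87*b - 90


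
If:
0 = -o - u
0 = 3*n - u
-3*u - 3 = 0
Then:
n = -1/3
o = 1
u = -1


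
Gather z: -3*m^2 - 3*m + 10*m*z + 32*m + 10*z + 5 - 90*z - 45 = -3*m^2 + 29*m + z*(10*m - 80) - 40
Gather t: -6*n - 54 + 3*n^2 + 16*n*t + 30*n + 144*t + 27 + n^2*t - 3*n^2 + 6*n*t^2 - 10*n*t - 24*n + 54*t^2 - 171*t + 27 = t^2*(6*n + 54) + t*(n^2 + 6*n - 27)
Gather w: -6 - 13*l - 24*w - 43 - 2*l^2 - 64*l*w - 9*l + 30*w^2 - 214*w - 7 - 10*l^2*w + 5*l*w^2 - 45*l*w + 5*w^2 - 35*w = -2*l^2 - 22*l + w^2*(5*l + 35) + w*(-10*l^2 - 109*l - 273) - 56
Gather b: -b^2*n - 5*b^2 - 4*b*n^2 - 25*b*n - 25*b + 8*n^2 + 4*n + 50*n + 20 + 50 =b^2*(-n - 5) + b*(-4*n^2 - 25*n - 25) + 8*n^2 + 54*n + 70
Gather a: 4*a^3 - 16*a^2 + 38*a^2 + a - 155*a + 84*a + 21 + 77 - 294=4*a^3 + 22*a^2 - 70*a - 196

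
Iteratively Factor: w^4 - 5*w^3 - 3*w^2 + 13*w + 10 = (w - 2)*(w^3 - 3*w^2 - 9*w - 5) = (w - 2)*(w + 1)*(w^2 - 4*w - 5) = (w - 2)*(w + 1)^2*(w - 5)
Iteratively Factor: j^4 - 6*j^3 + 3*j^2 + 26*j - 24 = (j + 2)*(j^3 - 8*j^2 + 19*j - 12) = (j - 1)*(j + 2)*(j^2 - 7*j + 12) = (j - 4)*(j - 1)*(j + 2)*(j - 3)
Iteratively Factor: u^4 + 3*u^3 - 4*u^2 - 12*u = (u - 2)*(u^3 + 5*u^2 + 6*u) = u*(u - 2)*(u^2 + 5*u + 6) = u*(u - 2)*(u + 3)*(u + 2)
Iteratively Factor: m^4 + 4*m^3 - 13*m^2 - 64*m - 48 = (m + 4)*(m^3 - 13*m - 12) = (m + 1)*(m + 4)*(m^2 - m - 12) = (m - 4)*(m + 1)*(m + 4)*(m + 3)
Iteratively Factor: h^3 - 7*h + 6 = (h - 1)*(h^2 + h - 6) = (h - 2)*(h - 1)*(h + 3)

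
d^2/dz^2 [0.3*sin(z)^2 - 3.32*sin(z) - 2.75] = 3.32*sin(z) + 0.6*cos(2*z)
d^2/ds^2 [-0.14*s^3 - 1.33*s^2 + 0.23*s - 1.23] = -0.84*s - 2.66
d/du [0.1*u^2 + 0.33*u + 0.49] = 0.2*u + 0.33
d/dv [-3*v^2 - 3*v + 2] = -6*v - 3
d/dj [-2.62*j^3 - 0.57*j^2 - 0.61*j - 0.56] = -7.86*j^2 - 1.14*j - 0.61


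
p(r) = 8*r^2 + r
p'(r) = 16*r + 1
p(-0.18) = 0.08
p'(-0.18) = -1.88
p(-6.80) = 363.12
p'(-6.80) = -107.80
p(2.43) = 49.67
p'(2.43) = 39.88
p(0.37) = 1.47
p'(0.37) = 6.92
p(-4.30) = 143.62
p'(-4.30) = -67.80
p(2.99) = 74.51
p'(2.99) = 48.84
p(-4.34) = 146.34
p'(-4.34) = -68.44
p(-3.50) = 94.50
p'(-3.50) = -55.00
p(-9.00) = 639.00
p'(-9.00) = -143.00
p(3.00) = 75.00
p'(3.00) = 49.00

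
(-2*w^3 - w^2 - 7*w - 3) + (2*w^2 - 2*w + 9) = -2*w^3 + w^2 - 9*w + 6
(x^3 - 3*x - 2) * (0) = 0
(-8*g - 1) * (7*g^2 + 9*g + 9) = -56*g^3 - 79*g^2 - 81*g - 9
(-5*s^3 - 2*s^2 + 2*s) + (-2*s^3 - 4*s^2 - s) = -7*s^3 - 6*s^2 + s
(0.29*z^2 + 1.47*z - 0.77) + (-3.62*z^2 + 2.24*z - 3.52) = -3.33*z^2 + 3.71*z - 4.29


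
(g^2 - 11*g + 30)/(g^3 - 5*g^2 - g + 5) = (g - 6)/(g^2 - 1)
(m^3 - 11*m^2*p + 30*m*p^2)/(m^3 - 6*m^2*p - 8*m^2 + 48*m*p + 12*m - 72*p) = m*(m - 5*p)/(m^2 - 8*m + 12)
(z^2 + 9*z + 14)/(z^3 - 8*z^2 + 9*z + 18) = (z^2 + 9*z + 14)/(z^3 - 8*z^2 + 9*z + 18)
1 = 1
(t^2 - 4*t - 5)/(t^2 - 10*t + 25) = (t + 1)/(t - 5)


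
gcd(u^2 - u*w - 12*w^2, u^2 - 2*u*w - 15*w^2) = u + 3*w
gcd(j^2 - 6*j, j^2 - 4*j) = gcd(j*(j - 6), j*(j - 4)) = j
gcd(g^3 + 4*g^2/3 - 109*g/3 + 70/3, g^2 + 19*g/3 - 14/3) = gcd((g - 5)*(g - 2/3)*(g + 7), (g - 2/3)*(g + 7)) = g^2 + 19*g/3 - 14/3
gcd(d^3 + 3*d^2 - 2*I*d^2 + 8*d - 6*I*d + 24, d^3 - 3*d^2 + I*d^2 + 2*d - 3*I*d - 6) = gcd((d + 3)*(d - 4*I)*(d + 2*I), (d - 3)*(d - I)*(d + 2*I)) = d + 2*I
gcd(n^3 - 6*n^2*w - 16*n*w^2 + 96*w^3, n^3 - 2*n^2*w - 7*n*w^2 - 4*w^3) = -n + 4*w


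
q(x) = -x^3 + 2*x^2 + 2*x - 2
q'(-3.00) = -37.00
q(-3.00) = 37.00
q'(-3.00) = -37.00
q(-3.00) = 37.00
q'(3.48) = -20.41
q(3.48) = -12.96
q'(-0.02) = 1.92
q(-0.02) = -2.04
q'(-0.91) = -4.12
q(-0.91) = -1.41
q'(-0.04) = 1.84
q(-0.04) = -2.08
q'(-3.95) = -60.61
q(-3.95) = 82.93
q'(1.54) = 1.05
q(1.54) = 2.17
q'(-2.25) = -22.19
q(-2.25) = 15.02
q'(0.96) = 3.08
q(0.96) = 0.88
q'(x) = -3*x^2 + 4*x + 2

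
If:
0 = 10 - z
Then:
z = 10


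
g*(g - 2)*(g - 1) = g^3 - 3*g^2 + 2*g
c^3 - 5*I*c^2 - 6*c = c*(c - 3*I)*(c - 2*I)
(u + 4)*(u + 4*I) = u^2 + 4*u + 4*I*u + 16*I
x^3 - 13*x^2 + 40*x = x*(x - 8)*(x - 5)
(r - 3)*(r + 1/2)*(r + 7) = r^3 + 9*r^2/2 - 19*r - 21/2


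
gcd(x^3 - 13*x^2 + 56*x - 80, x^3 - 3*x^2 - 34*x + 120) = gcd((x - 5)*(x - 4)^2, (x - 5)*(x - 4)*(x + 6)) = x^2 - 9*x + 20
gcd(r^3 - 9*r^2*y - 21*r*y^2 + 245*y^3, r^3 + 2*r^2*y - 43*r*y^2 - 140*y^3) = -r^2 + 2*r*y + 35*y^2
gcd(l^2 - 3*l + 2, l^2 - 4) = l - 2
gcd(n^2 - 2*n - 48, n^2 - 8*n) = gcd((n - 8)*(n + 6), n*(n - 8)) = n - 8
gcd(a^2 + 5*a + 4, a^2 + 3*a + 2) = a + 1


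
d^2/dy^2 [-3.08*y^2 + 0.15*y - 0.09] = -6.16000000000000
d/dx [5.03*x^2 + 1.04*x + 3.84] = 10.06*x + 1.04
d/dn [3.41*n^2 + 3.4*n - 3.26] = 6.82*n + 3.4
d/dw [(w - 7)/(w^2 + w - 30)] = (w^2 + w - (w - 7)*(2*w + 1) - 30)/(w^2 + w - 30)^2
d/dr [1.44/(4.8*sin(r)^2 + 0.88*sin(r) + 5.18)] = -(13.824*sin(r) + 1.2672)*cos(r)/(4.8*sin(r)^2 + 0.88*sin(r) + 5.18)^2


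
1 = 1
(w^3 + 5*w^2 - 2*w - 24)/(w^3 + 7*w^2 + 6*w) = (w^3 + 5*w^2 - 2*w - 24)/(w*(w^2 + 7*w + 6))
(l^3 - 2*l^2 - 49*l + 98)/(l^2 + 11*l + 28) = (l^2 - 9*l + 14)/(l + 4)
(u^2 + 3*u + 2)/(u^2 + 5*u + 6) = (u + 1)/(u + 3)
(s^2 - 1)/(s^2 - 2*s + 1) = (s + 1)/(s - 1)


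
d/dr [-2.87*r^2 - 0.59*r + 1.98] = -5.74*r - 0.59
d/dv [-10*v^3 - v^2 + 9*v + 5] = -30*v^2 - 2*v + 9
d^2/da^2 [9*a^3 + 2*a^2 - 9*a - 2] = 54*a + 4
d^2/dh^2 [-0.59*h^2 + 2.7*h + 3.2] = -1.18000000000000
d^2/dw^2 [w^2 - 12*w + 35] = 2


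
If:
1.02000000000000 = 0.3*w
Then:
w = 3.40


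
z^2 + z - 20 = (z - 4)*(z + 5)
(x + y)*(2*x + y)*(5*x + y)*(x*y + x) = 10*x^4*y + 10*x^4 + 17*x^3*y^2 + 17*x^3*y + 8*x^2*y^3 + 8*x^2*y^2 + x*y^4 + x*y^3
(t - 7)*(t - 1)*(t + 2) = t^3 - 6*t^2 - 9*t + 14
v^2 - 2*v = v*(v - 2)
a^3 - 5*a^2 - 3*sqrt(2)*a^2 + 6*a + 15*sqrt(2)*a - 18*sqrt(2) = (a - 3)*(a - 2)*(a - 3*sqrt(2))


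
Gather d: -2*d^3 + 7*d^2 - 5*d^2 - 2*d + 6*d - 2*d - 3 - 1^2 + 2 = -2*d^3 + 2*d^2 + 2*d - 2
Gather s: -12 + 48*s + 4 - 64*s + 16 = 8 - 16*s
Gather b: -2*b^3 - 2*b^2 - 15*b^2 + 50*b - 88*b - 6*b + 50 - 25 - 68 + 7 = -2*b^3 - 17*b^2 - 44*b - 36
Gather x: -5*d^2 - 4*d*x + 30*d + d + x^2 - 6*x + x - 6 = -5*d^2 + 31*d + x^2 + x*(-4*d - 5) - 6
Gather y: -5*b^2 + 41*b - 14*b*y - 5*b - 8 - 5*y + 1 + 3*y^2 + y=-5*b^2 + 36*b + 3*y^2 + y*(-14*b - 4) - 7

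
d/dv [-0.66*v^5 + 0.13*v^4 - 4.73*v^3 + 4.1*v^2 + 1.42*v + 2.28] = -3.3*v^4 + 0.52*v^3 - 14.19*v^2 + 8.2*v + 1.42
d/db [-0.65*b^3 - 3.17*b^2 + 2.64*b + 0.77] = -1.95*b^2 - 6.34*b + 2.64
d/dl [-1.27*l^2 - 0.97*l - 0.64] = -2.54*l - 0.97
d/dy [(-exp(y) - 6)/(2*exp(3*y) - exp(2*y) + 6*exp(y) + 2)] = (2*(exp(y) + 6)*(3*exp(2*y) - exp(y) + 3) - 2*exp(3*y) + exp(2*y) - 6*exp(y) - 2)*exp(y)/(2*exp(3*y) - exp(2*y) + 6*exp(y) + 2)^2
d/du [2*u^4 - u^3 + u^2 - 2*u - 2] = 8*u^3 - 3*u^2 + 2*u - 2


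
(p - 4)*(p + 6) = p^2 + 2*p - 24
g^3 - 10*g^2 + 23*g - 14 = (g - 7)*(g - 2)*(g - 1)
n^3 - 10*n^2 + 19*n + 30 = (n - 6)*(n - 5)*(n + 1)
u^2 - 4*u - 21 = (u - 7)*(u + 3)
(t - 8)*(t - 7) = t^2 - 15*t + 56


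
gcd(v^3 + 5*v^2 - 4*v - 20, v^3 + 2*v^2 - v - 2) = v + 2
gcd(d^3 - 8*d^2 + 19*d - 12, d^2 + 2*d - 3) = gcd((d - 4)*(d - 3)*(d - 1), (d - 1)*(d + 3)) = d - 1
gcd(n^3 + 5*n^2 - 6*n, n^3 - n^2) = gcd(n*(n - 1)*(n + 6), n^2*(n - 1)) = n^2 - n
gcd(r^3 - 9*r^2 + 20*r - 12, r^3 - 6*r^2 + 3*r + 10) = r - 2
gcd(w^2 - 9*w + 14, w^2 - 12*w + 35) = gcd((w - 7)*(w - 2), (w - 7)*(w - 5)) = w - 7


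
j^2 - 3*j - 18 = (j - 6)*(j + 3)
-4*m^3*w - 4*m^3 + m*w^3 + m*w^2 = (-2*m + w)*(2*m + w)*(m*w + m)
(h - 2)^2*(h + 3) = h^3 - h^2 - 8*h + 12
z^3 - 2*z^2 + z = z*(z - 1)^2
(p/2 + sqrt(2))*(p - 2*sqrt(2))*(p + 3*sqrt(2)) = p^3/2 + 3*sqrt(2)*p^2/2 - 4*p - 12*sqrt(2)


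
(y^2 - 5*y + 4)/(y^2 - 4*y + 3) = (y - 4)/(y - 3)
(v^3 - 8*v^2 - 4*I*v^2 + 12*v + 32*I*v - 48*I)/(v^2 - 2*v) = v - 6 - 4*I + 24*I/v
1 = 1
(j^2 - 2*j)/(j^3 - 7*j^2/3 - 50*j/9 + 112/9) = 9*j/(9*j^2 - 3*j - 56)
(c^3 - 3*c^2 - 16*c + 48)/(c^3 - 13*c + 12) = (c - 4)/(c - 1)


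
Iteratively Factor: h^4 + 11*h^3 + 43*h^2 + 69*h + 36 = (h + 4)*(h^3 + 7*h^2 + 15*h + 9) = (h + 3)*(h + 4)*(h^2 + 4*h + 3) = (h + 3)^2*(h + 4)*(h + 1)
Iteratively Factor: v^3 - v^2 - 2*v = (v - 2)*(v^2 + v) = (v - 2)*(v + 1)*(v)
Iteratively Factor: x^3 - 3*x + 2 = (x - 1)*(x^2 + x - 2) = (x - 1)^2*(x + 2)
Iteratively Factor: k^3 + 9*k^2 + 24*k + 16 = (k + 1)*(k^2 + 8*k + 16) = (k + 1)*(k + 4)*(k + 4)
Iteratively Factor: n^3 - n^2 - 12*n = (n + 3)*(n^2 - 4*n) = (n - 4)*(n + 3)*(n)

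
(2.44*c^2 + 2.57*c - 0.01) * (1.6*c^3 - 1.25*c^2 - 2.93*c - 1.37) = 3.904*c^5 + 1.062*c^4 - 10.3777*c^3 - 10.8604*c^2 - 3.4916*c + 0.0137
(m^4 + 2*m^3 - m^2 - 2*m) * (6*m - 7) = 6*m^5 + 5*m^4 - 20*m^3 - 5*m^2 + 14*m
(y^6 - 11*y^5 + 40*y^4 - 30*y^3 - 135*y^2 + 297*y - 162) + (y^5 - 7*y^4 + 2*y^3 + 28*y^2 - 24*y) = y^6 - 10*y^5 + 33*y^4 - 28*y^3 - 107*y^2 + 273*y - 162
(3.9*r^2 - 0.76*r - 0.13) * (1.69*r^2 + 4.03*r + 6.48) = 6.591*r^4 + 14.4326*r^3 + 21.9895*r^2 - 5.4487*r - 0.8424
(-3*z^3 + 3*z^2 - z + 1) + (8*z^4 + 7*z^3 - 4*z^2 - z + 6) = 8*z^4 + 4*z^3 - z^2 - 2*z + 7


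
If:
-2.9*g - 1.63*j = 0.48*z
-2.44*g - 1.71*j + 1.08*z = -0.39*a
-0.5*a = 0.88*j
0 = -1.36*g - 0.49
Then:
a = -0.94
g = -0.36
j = 0.53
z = 0.37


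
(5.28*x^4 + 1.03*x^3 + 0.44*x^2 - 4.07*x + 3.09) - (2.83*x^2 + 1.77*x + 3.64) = 5.28*x^4 + 1.03*x^3 - 2.39*x^2 - 5.84*x - 0.55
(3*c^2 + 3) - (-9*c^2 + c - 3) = 12*c^2 - c + 6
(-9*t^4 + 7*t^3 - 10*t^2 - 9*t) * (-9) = 81*t^4 - 63*t^3 + 90*t^2 + 81*t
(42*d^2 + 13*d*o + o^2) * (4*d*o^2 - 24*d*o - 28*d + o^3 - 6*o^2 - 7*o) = 168*d^3*o^2 - 1008*d^3*o - 1176*d^3 + 94*d^2*o^3 - 564*d^2*o^2 - 658*d^2*o + 17*d*o^4 - 102*d*o^3 - 119*d*o^2 + o^5 - 6*o^4 - 7*o^3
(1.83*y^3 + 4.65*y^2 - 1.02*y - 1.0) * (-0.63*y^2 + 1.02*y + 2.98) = -1.1529*y^5 - 1.0629*y^4 + 10.839*y^3 + 13.4466*y^2 - 4.0596*y - 2.98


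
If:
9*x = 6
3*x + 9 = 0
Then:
No Solution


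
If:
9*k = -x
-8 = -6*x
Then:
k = -4/27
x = 4/3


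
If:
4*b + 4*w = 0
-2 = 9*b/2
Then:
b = -4/9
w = 4/9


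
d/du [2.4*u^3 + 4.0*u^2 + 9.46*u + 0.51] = 7.2*u^2 + 8.0*u + 9.46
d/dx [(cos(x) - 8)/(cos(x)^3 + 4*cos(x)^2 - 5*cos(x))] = 2*(cos(x)^3 - 10*cos(x)^2 - 32*cos(x) + 20)*sin(x)/((cos(x) - 1)^2*(cos(x) + 5)^2*cos(x)^2)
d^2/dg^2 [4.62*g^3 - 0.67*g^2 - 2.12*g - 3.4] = 27.72*g - 1.34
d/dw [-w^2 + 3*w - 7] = 3 - 2*w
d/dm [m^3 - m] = 3*m^2 - 1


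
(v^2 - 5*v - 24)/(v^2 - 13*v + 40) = (v + 3)/(v - 5)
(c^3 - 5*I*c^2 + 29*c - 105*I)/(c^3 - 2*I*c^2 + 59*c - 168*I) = (c + 5*I)/(c + 8*I)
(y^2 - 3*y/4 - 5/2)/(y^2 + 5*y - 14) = (y + 5/4)/(y + 7)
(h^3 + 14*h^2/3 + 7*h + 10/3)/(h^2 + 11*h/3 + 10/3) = h + 1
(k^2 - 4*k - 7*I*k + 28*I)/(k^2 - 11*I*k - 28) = (k - 4)/(k - 4*I)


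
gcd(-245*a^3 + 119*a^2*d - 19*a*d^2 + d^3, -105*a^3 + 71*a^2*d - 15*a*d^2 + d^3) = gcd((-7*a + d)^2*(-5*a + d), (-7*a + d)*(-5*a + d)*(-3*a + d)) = 35*a^2 - 12*a*d + d^2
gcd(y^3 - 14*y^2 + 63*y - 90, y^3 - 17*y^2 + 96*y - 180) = y^2 - 11*y + 30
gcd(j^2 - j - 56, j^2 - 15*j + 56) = j - 8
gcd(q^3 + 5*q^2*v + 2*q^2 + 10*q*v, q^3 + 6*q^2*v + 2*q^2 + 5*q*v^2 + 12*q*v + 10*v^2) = q^2 + 5*q*v + 2*q + 10*v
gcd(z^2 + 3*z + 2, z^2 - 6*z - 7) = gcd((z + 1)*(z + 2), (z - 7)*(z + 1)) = z + 1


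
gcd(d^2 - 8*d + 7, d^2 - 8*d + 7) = d^2 - 8*d + 7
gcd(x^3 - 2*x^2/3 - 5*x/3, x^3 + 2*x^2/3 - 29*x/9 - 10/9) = x - 5/3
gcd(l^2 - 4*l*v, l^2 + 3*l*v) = l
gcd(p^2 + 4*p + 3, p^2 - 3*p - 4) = p + 1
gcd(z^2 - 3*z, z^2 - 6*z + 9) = z - 3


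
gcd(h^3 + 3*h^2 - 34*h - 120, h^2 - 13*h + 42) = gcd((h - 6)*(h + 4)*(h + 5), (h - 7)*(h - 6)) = h - 6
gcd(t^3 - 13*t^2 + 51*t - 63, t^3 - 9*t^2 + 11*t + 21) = t^2 - 10*t + 21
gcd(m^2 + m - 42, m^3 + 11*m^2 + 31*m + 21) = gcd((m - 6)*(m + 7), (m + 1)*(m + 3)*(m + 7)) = m + 7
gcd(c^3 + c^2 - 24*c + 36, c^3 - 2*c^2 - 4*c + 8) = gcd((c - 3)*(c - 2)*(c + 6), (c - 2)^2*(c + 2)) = c - 2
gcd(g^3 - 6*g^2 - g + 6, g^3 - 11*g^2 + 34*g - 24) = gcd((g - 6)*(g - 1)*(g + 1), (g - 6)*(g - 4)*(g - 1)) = g^2 - 7*g + 6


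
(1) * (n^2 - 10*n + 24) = n^2 - 10*n + 24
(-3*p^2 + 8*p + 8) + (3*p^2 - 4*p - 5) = 4*p + 3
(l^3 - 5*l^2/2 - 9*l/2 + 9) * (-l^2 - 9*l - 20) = -l^5 - 13*l^4/2 + 7*l^3 + 163*l^2/2 + 9*l - 180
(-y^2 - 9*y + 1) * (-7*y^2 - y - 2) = 7*y^4 + 64*y^3 + 4*y^2 + 17*y - 2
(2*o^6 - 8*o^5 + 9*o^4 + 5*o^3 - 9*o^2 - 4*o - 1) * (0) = 0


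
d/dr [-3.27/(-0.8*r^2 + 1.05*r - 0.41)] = (3.4335 - 5.232*r)/(0.8*r^2 - 1.05*r + 0.41)^2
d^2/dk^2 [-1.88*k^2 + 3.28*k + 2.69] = -3.76000000000000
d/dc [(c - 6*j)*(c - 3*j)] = 2*c - 9*j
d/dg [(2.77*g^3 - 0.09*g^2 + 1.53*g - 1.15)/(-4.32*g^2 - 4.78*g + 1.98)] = (-11.9664*g^4 - 26.4812*g^3 + 23.4936*g^2 - 10.2924*g - 2.4676)/(18.6624*g^4 + 41.2992*g^3 + 5.7412*g^2 - 18.9288*g + 3.9204)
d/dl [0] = 0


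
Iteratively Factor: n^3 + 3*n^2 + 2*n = (n)*(n^2 + 3*n + 2) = n*(n + 2)*(n + 1)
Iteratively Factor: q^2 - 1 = (q - 1)*(q + 1)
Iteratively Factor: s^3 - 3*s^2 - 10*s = (s + 2)*(s^2 - 5*s) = (s - 5)*(s + 2)*(s)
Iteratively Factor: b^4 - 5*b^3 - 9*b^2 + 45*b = (b)*(b^3 - 5*b^2 - 9*b + 45) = b*(b + 3)*(b^2 - 8*b + 15) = b*(b - 3)*(b + 3)*(b - 5)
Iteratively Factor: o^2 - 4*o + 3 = (o - 3)*(o - 1)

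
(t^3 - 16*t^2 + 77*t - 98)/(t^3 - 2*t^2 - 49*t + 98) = (t - 7)/(t + 7)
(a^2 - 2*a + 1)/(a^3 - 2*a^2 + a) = 1/a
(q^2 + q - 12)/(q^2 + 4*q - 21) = (q + 4)/(q + 7)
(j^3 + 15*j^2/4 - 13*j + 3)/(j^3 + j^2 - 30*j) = (4*j^2 - 9*j + 2)/(4*j*(j - 5))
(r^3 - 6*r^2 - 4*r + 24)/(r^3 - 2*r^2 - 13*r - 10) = (r^2 - 8*r + 12)/(r^2 - 4*r - 5)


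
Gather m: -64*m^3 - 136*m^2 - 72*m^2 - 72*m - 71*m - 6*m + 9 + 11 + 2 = -64*m^3 - 208*m^2 - 149*m + 22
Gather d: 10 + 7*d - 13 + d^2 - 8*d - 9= d^2 - d - 12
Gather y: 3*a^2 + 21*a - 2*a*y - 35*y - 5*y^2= 3*a^2 + 21*a - 5*y^2 + y*(-2*a - 35)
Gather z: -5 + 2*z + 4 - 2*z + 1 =0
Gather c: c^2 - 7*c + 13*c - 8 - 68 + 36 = c^2 + 6*c - 40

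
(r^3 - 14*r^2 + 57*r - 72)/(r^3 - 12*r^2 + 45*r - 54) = (r - 8)/(r - 6)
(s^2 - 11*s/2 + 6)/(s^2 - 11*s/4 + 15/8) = 4*(s - 4)/(4*s - 5)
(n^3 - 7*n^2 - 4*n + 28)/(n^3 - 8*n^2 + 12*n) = (n^2 - 5*n - 14)/(n*(n - 6))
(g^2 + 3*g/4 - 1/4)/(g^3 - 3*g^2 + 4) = (g - 1/4)/(g^2 - 4*g + 4)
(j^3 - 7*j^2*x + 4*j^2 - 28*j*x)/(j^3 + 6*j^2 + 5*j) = (j^2 - 7*j*x + 4*j - 28*x)/(j^2 + 6*j + 5)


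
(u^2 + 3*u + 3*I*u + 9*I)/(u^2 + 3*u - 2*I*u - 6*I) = (u + 3*I)/(u - 2*I)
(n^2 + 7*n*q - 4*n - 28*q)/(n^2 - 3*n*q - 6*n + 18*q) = (n^2 + 7*n*q - 4*n - 28*q)/(n^2 - 3*n*q - 6*n + 18*q)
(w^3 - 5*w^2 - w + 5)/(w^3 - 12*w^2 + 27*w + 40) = (w - 1)/(w - 8)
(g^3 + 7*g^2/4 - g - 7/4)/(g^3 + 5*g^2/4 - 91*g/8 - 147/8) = 2*(g^2 - 1)/(2*g^2 - g - 21)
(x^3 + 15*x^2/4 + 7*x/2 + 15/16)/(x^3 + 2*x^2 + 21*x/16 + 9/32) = 2*(2*x + 5)/(4*x + 3)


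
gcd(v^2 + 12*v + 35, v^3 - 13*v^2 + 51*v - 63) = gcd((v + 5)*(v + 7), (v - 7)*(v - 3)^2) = 1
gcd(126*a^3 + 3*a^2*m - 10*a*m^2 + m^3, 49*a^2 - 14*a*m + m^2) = 7*a - m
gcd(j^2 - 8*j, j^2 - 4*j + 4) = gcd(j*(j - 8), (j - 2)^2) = 1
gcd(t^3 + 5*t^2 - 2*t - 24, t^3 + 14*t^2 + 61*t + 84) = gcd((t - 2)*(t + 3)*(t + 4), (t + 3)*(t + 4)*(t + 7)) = t^2 + 7*t + 12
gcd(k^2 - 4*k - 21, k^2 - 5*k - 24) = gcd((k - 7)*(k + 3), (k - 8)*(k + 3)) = k + 3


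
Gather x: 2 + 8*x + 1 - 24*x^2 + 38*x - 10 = -24*x^2 + 46*x - 7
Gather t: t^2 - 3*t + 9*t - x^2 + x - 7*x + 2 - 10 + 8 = t^2 + 6*t - x^2 - 6*x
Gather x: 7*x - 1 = 7*x - 1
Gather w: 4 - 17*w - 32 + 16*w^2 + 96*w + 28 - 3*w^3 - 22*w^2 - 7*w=-3*w^3 - 6*w^2 + 72*w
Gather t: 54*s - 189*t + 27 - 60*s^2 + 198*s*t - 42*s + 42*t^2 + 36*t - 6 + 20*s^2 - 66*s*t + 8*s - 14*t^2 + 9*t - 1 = -40*s^2 + 20*s + 28*t^2 + t*(132*s - 144) + 20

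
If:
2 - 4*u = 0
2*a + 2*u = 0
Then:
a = -1/2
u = 1/2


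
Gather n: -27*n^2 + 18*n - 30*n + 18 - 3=-27*n^2 - 12*n + 15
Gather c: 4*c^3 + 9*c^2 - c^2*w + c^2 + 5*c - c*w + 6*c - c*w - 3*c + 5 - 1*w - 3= 4*c^3 + c^2*(10 - w) + c*(8 - 2*w) - w + 2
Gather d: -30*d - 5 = -30*d - 5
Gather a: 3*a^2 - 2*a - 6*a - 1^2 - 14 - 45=3*a^2 - 8*a - 60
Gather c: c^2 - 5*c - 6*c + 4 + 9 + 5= c^2 - 11*c + 18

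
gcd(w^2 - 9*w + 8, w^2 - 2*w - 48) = w - 8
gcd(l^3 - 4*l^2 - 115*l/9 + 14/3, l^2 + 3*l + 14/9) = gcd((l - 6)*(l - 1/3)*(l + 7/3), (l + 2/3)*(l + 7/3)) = l + 7/3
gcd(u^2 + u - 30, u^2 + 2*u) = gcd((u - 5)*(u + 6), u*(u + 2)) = 1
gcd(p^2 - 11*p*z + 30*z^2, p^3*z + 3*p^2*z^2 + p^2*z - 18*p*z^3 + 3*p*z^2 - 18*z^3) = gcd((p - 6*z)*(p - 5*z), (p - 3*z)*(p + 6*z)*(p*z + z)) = 1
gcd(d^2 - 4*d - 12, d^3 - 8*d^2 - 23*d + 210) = d - 6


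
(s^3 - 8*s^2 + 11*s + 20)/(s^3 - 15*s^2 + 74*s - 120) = (s + 1)/(s - 6)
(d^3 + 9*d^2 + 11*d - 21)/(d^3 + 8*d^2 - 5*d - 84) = (d^2 + 2*d - 3)/(d^2 + d - 12)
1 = 1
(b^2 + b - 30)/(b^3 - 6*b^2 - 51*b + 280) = (b + 6)/(b^2 - b - 56)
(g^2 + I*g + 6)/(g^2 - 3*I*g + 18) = (g - 2*I)/(g - 6*I)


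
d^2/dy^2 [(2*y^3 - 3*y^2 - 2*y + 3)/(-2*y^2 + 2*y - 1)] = 2*(16*y^3 - 42*y^2 + 18*y + 1)/(8*y^6 - 24*y^5 + 36*y^4 - 32*y^3 + 18*y^2 - 6*y + 1)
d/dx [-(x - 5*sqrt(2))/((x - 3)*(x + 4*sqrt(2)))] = ((x - 3)*(x - 5*sqrt(2)) - (x - 3)*(x + 4*sqrt(2)) + (x - 5*sqrt(2))*(x + 4*sqrt(2)))/((x - 3)^2*(x + 4*sqrt(2))^2)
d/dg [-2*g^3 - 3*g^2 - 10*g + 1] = -6*g^2 - 6*g - 10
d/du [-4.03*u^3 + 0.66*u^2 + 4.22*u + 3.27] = -12.09*u^2 + 1.32*u + 4.22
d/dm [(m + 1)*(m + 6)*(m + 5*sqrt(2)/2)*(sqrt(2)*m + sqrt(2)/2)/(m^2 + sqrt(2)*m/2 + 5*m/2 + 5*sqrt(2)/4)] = (16*sqrt(2)*m^5 + 64*m^4 + 120*sqrt(2)*m^4 + 400*m^3 + 340*sqrt(2)*m^3 + 466*sqrt(2)*m^2 + 896*m^2 + 140*m + 750*sqrt(2)*m - 240 + 415*sqrt(2))/(8*m^4 + 8*sqrt(2)*m^3 + 40*m^3 + 54*m^2 + 40*sqrt(2)*m^2 + 20*m + 50*sqrt(2)*m + 25)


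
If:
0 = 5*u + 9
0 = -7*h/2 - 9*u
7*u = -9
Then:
No Solution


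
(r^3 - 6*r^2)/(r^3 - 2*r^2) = (r - 6)/(r - 2)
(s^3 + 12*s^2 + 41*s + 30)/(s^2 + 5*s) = s + 7 + 6/s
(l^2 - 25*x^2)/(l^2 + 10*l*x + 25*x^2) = (l - 5*x)/(l + 5*x)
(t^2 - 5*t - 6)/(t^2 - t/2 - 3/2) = 2*(t - 6)/(2*t - 3)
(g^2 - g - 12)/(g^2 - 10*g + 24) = (g + 3)/(g - 6)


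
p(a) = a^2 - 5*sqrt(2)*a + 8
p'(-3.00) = -13.07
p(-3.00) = 38.21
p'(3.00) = -1.07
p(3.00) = -4.21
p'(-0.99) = -9.05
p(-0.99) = 15.98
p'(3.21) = -0.65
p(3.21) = -4.39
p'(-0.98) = -9.03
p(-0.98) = 15.89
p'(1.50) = -4.07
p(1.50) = -0.36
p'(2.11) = -2.85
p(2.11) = -2.47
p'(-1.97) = -11.01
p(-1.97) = 25.81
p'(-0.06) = -7.19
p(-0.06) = 8.43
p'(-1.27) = -9.61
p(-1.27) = 18.59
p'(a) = 2*a - 5*sqrt(2)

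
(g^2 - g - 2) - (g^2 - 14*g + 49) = 13*g - 51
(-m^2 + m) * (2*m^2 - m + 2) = -2*m^4 + 3*m^3 - 3*m^2 + 2*m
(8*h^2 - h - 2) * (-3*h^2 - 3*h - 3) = -24*h^4 - 21*h^3 - 15*h^2 + 9*h + 6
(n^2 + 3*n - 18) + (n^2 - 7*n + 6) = 2*n^2 - 4*n - 12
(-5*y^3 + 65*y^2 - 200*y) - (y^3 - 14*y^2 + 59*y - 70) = -6*y^3 + 79*y^2 - 259*y + 70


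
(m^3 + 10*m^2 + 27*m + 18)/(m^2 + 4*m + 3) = m + 6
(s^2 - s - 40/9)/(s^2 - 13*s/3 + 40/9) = (3*s + 5)/(3*s - 5)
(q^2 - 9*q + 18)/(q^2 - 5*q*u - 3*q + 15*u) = (q - 6)/(q - 5*u)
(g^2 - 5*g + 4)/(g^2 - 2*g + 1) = (g - 4)/(g - 1)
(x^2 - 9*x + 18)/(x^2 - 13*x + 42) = (x - 3)/(x - 7)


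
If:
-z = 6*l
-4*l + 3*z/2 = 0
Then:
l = 0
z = 0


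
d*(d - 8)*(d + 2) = d^3 - 6*d^2 - 16*d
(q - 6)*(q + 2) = q^2 - 4*q - 12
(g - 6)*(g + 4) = g^2 - 2*g - 24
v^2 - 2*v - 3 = (v - 3)*(v + 1)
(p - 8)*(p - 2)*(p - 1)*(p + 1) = p^4 - 10*p^3 + 15*p^2 + 10*p - 16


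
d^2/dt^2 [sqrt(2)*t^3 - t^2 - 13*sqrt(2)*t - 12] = 6*sqrt(2)*t - 2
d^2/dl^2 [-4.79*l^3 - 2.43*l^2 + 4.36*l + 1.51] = -28.74*l - 4.86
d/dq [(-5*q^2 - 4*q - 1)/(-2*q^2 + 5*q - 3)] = (-33*q^2 + 26*q + 17)/(4*q^4 - 20*q^3 + 37*q^2 - 30*q + 9)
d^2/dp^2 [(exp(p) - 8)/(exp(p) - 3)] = 5*(-exp(p) - 3)*exp(p)/(exp(3*p) - 9*exp(2*p) + 27*exp(p) - 27)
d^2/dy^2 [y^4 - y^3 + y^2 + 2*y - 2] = 12*y^2 - 6*y + 2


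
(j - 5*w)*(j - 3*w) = j^2 - 8*j*w + 15*w^2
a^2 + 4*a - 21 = (a - 3)*(a + 7)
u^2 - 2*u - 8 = (u - 4)*(u + 2)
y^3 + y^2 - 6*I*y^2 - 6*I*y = y*(y + 1)*(y - 6*I)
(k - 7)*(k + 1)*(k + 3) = k^3 - 3*k^2 - 25*k - 21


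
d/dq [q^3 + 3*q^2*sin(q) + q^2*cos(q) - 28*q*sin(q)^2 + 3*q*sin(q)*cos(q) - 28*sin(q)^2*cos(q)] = -q^2*sin(q) + 3*q^2*cos(q) + 3*q^2 + 6*q*sin(q) - 28*q*sin(2*q) + 2*q*cos(q) + 3*q*cos(2*q) + 7*sin(q) + 3*sin(2*q)/2 - 21*sin(3*q) + 14*cos(2*q) - 14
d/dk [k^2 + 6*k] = 2*k + 6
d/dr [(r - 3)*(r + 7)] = 2*r + 4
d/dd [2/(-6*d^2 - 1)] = 24*d/(6*d^2 + 1)^2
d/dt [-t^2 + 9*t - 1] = 9 - 2*t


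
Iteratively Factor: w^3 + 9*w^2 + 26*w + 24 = (w + 3)*(w^2 + 6*w + 8) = (w + 3)*(w + 4)*(w + 2)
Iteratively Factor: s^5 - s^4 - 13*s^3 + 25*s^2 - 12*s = (s - 1)*(s^4 - 13*s^2 + 12*s) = (s - 3)*(s - 1)*(s^3 + 3*s^2 - 4*s) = s*(s - 3)*(s - 1)*(s^2 + 3*s - 4) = s*(s - 3)*(s - 1)*(s + 4)*(s - 1)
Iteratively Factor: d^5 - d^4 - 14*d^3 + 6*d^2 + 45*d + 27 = (d + 1)*(d^4 - 2*d^3 - 12*d^2 + 18*d + 27) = (d - 3)*(d + 1)*(d^3 + d^2 - 9*d - 9) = (d - 3)*(d + 1)^2*(d^2 - 9) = (d - 3)^2*(d + 1)^2*(d + 3)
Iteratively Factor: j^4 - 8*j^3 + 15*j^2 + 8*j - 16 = (j - 4)*(j^3 - 4*j^2 - j + 4) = (j - 4)*(j - 1)*(j^2 - 3*j - 4) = (j - 4)*(j - 1)*(j + 1)*(j - 4)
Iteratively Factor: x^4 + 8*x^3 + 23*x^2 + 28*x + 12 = (x + 2)*(x^3 + 6*x^2 + 11*x + 6) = (x + 1)*(x + 2)*(x^2 + 5*x + 6) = (x + 1)*(x + 2)*(x + 3)*(x + 2)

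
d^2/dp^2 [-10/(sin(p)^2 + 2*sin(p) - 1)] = 20*(2*sin(p)^4 + 3*sin(p)^3 + sin(p)^2 - 5*sin(p) - 5)/(2*sin(p) - cos(p)^2)^3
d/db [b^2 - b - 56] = 2*b - 1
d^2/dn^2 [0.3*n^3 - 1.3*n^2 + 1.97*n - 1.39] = 1.8*n - 2.6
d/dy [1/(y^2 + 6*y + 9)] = 2*(-y - 3)/(y^2 + 6*y + 9)^2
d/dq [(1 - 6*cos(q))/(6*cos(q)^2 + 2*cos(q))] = (-18*sin(q) + sin(q)/cos(q)^2 + 6*tan(q))/(2*(3*cos(q) + 1)^2)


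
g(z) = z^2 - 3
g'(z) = 2*z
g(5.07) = 22.70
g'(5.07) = 10.14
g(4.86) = 20.62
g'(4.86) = 9.72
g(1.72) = -0.04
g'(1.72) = 3.44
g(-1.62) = -0.38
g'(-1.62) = -3.24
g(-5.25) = 24.56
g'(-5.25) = -10.50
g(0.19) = -2.96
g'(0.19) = 0.38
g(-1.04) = -1.92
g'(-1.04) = -2.08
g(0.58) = -2.66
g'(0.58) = 1.16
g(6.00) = 33.00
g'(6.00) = 12.00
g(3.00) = 6.00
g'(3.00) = 6.00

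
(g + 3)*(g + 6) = g^2 + 9*g + 18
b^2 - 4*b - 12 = (b - 6)*(b + 2)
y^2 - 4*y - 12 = (y - 6)*(y + 2)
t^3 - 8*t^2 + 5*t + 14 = (t - 7)*(t - 2)*(t + 1)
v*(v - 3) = v^2 - 3*v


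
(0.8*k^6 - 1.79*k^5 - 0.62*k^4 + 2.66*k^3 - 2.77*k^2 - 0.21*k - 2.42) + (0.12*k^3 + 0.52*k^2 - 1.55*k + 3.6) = 0.8*k^6 - 1.79*k^5 - 0.62*k^4 + 2.78*k^3 - 2.25*k^2 - 1.76*k + 1.18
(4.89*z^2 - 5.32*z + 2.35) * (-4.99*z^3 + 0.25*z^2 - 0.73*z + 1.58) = -24.4011*z^5 + 27.7693*z^4 - 16.6262*z^3 + 12.1973*z^2 - 10.1211*z + 3.713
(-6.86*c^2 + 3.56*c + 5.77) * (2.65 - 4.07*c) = 27.9202*c^3 - 32.6682*c^2 - 14.0499*c + 15.2905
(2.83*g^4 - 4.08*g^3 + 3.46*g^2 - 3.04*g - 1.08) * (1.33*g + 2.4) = 3.7639*g^5 + 1.3656*g^4 - 5.1902*g^3 + 4.2608*g^2 - 8.7324*g - 2.592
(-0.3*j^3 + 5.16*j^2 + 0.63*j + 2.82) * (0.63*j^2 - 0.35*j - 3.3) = -0.189*j^5 + 3.3558*j^4 - 0.4191*j^3 - 15.4719*j^2 - 3.066*j - 9.306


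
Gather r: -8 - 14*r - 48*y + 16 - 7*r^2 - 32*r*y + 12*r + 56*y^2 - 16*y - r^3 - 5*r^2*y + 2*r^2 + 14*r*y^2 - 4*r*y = -r^3 + r^2*(-5*y - 5) + r*(14*y^2 - 36*y - 2) + 56*y^2 - 64*y + 8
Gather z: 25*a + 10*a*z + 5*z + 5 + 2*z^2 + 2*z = 25*a + 2*z^2 + z*(10*a + 7) + 5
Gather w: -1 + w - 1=w - 2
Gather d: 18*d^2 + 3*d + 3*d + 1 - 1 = 18*d^2 + 6*d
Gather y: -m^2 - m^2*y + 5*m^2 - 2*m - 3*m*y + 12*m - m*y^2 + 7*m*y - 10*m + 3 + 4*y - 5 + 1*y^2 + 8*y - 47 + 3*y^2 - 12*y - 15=4*m^2 + y^2*(4 - m) + y*(-m^2 + 4*m) - 64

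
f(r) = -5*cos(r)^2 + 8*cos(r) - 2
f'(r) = 10*sin(r)*cos(r) - 8*sin(r)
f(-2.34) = -9.98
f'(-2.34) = 10.75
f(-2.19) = -8.33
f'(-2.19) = 11.24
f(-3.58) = -13.34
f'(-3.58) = -7.24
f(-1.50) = -1.46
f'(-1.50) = 7.27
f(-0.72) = 1.19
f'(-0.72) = 0.32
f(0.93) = 1.00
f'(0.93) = -1.62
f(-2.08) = -7.09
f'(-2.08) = 11.24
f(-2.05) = -6.75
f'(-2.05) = 11.19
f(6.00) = 1.07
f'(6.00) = -0.45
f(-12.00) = 1.19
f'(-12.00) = 0.24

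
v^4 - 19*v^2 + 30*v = v*(v - 3)*(v - 2)*(v + 5)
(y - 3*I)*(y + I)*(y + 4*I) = y^3 + 2*I*y^2 + 11*y + 12*I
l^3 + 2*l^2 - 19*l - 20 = (l - 4)*(l + 1)*(l + 5)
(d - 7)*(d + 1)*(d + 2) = d^3 - 4*d^2 - 19*d - 14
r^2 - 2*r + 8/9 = (r - 4/3)*(r - 2/3)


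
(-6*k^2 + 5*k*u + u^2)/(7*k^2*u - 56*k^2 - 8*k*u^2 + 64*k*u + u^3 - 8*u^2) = (6*k + u)/(-7*k*u + 56*k + u^2 - 8*u)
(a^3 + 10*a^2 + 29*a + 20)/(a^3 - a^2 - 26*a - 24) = (a + 5)/(a - 6)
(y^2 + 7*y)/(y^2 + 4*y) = (y + 7)/(y + 4)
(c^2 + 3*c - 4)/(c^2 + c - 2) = (c + 4)/(c + 2)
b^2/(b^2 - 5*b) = b/(b - 5)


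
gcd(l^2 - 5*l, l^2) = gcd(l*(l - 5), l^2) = l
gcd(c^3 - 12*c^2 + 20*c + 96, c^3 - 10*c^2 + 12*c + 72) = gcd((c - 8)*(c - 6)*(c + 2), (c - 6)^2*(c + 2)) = c^2 - 4*c - 12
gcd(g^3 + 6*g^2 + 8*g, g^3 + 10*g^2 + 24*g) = g^2 + 4*g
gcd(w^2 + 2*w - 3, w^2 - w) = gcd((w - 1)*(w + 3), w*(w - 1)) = w - 1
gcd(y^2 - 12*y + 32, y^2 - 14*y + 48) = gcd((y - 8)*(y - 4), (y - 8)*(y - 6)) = y - 8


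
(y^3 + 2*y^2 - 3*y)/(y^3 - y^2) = (y + 3)/y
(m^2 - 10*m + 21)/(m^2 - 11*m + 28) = (m - 3)/(m - 4)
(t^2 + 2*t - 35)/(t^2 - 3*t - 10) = (t + 7)/(t + 2)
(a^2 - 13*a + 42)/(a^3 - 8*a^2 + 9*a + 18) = (a - 7)/(a^2 - 2*a - 3)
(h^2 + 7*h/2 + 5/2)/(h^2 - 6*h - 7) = (h + 5/2)/(h - 7)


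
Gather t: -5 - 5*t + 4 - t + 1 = -6*t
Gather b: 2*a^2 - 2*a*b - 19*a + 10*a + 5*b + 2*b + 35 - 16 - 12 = 2*a^2 - 9*a + b*(7 - 2*a) + 7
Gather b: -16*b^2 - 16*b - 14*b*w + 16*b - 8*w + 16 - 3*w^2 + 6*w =-16*b^2 - 14*b*w - 3*w^2 - 2*w + 16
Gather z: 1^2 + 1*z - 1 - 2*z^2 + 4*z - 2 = -2*z^2 + 5*z - 2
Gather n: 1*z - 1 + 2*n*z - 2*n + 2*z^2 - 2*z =n*(2*z - 2) + 2*z^2 - z - 1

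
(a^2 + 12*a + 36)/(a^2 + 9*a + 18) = (a + 6)/(a + 3)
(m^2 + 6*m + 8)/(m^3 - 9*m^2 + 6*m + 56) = (m + 4)/(m^2 - 11*m + 28)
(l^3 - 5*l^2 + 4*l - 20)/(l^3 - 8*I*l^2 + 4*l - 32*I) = (l - 5)/(l - 8*I)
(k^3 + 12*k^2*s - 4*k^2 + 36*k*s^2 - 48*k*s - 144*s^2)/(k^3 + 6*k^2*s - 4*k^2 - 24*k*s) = (k + 6*s)/k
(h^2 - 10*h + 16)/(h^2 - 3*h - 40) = (h - 2)/(h + 5)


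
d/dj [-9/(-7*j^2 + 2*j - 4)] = 18*(1 - 7*j)/(7*j^2 - 2*j + 4)^2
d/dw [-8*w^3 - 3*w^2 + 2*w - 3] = -24*w^2 - 6*w + 2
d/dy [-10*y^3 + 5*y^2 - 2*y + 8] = -30*y^2 + 10*y - 2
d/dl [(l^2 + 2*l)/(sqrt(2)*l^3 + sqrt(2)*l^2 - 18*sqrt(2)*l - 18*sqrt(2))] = sqrt(2)*(-l^4 - 4*l^3 - 20*l^2 - 36*l - 36)/(2*(l^6 + 2*l^5 - 35*l^4 - 72*l^3 + 288*l^2 + 648*l + 324))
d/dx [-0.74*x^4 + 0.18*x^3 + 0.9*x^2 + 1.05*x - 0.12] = -2.96*x^3 + 0.54*x^2 + 1.8*x + 1.05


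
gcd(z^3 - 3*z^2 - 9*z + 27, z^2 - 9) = z^2 - 9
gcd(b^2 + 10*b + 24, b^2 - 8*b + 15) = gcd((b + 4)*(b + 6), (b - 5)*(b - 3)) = 1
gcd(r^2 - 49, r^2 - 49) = r^2 - 49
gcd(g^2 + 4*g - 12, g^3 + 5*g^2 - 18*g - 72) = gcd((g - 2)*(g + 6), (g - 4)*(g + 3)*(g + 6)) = g + 6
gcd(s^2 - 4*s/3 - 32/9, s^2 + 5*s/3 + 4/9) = s + 4/3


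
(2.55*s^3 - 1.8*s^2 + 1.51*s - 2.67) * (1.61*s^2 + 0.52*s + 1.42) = 4.1055*s^5 - 1.572*s^4 + 5.1161*s^3 - 6.0695*s^2 + 0.7558*s - 3.7914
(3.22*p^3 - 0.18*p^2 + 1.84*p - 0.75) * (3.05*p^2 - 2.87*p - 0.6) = 9.821*p^5 - 9.7904*p^4 + 4.1966*p^3 - 7.4603*p^2 + 1.0485*p + 0.45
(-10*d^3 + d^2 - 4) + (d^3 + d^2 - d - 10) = -9*d^3 + 2*d^2 - d - 14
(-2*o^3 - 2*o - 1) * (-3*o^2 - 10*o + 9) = 6*o^5 + 20*o^4 - 12*o^3 + 23*o^2 - 8*o - 9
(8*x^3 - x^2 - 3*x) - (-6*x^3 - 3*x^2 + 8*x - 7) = 14*x^3 + 2*x^2 - 11*x + 7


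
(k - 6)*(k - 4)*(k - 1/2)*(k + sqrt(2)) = k^4 - 21*k^3/2 + sqrt(2)*k^3 - 21*sqrt(2)*k^2/2 + 29*k^2 - 12*k + 29*sqrt(2)*k - 12*sqrt(2)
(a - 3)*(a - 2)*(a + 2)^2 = a^4 - a^3 - 10*a^2 + 4*a + 24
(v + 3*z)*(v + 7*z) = v^2 + 10*v*z + 21*z^2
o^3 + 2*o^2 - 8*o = o*(o - 2)*(o + 4)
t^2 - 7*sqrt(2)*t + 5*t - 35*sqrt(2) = (t + 5)*(t - 7*sqrt(2))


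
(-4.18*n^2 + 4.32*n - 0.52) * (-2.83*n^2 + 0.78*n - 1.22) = 11.8294*n^4 - 15.486*n^3 + 9.9408*n^2 - 5.676*n + 0.6344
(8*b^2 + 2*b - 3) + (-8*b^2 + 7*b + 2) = 9*b - 1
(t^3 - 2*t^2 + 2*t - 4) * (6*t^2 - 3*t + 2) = 6*t^5 - 15*t^4 + 20*t^3 - 34*t^2 + 16*t - 8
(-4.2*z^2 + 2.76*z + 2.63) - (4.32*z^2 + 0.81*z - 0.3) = -8.52*z^2 + 1.95*z + 2.93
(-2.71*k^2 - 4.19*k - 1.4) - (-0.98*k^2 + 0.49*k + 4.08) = -1.73*k^2 - 4.68*k - 5.48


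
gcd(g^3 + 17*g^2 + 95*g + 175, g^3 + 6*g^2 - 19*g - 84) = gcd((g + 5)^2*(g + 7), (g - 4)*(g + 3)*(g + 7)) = g + 7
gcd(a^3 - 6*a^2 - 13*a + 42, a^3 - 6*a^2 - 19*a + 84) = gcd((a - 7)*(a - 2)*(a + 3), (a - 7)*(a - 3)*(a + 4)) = a - 7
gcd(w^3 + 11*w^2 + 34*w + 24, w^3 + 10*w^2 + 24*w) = w^2 + 10*w + 24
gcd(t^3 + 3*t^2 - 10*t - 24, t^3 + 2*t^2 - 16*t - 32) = t^2 + 6*t + 8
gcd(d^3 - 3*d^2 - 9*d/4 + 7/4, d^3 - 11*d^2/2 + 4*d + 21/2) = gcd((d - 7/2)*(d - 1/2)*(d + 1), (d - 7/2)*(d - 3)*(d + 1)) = d^2 - 5*d/2 - 7/2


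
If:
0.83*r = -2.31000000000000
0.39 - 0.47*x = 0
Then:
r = -2.78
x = 0.83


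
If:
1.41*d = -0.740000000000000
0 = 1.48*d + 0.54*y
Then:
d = -0.52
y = 1.44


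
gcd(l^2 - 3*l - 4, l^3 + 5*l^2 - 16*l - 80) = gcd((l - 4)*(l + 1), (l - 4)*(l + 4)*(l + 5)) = l - 4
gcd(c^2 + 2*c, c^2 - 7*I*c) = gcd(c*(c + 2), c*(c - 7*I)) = c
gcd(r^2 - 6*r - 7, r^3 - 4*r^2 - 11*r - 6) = r + 1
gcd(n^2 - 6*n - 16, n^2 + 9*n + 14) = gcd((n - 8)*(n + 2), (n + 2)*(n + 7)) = n + 2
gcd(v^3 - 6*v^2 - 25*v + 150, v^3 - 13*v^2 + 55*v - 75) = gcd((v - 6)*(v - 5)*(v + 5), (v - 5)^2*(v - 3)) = v - 5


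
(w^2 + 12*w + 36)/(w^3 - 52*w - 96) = (w + 6)/(w^2 - 6*w - 16)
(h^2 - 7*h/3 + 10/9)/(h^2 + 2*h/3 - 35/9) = (3*h - 2)/(3*h + 7)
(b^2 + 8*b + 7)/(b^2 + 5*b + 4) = (b + 7)/(b + 4)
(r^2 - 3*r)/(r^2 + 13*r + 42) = r*(r - 3)/(r^2 + 13*r + 42)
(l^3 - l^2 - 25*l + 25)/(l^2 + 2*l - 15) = (l^2 - 6*l + 5)/(l - 3)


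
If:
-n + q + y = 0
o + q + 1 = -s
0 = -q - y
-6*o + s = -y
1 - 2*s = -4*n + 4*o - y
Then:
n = 0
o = 5/11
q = -23/11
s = 7/11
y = 23/11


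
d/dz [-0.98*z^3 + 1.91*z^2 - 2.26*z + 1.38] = -2.94*z^2 + 3.82*z - 2.26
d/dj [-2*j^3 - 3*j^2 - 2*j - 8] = -6*j^2 - 6*j - 2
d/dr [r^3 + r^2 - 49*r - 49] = 3*r^2 + 2*r - 49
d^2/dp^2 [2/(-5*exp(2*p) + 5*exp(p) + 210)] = 2*(2*(2*exp(p) - 1)^2*exp(p) + (4*exp(p) - 1)*(-exp(2*p) + exp(p) + 42))*exp(p)/(5*(-exp(2*p) + exp(p) + 42)^3)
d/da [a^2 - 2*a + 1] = 2*a - 2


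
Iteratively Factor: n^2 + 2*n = (n)*(n + 2)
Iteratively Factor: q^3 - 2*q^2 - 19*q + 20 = (q - 1)*(q^2 - q - 20) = (q - 1)*(q + 4)*(q - 5)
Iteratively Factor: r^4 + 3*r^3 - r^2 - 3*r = (r + 1)*(r^3 + 2*r^2 - 3*r) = (r + 1)*(r + 3)*(r^2 - r) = (r - 1)*(r + 1)*(r + 3)*(r)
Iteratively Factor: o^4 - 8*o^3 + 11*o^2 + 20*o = (o)*(o^3 - 8*o^2 + 11*o + 20) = o*(o - 5)*(o^2 - 3*o - 4) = o*(o - 5)*(o - 4)*(o + 1)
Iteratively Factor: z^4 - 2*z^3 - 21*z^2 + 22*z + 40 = (z + 1)*(z^3 - 3*z^2 - 18*z + 40) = (z - 5)*(z + 1)*(z^2 + 2*z - 8) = (z - 5)*(z - 2)*(z + 1)*(z + 4)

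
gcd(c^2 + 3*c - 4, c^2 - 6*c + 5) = c - 1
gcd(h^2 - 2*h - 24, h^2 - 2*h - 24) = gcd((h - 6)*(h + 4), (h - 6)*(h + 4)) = h^2 - 2*h - 24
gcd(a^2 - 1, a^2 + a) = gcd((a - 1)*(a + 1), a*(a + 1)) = a + 1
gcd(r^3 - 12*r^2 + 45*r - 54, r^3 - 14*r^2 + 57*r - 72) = r^2 - 6*r + 9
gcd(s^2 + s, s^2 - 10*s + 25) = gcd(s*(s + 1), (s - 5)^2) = 1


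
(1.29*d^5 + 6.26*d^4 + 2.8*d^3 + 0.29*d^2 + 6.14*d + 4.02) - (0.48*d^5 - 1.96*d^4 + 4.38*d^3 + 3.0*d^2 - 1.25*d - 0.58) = 0.81*d^5 + 8.22*d^4 - 1.58*d^3 - 2.71*d^2 + 7.39*d + 4.6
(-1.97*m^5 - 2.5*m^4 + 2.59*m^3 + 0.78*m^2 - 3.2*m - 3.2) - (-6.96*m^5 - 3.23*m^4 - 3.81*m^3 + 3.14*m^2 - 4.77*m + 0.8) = 4.99*m^5 + 0.73*m^4 + 6.4*m^3 - 2.36*m^2 + 1.57*m - 4.0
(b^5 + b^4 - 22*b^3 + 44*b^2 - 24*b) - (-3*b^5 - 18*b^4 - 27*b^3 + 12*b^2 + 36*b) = 4*b^5 + 19*b^4 + 5*b^3 + 32*b^2 - 60*b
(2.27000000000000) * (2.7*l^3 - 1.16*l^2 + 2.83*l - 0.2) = 6.129*l^3 - 2.6332*l^2 + 6.4241*l - 0.454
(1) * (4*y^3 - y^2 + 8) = 4*y^3 - y^2 + 8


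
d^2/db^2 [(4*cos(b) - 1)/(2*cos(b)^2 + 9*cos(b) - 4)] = (-144*sin(b)^4*cos(b) + 88*sin(b)^4 - 121*sin(b)^2 - 31*cos(b)/2 - 117*cos(3*b)/2 + 8*cos(5*b) + 143)/(-2*sin(b)^2 + 9*cos(b) - 2)^3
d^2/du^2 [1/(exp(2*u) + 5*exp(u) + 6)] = (2*(2*exp(u) + 5)^2*exp(u) - (4*exp(u) + 5)*(exp(2*u) + 5*exp(u) + 6))*exp(u)/(exp(2*u) + 5*exp(u) + 6)^3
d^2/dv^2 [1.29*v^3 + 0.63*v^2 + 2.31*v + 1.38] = 7.74*v + 1.26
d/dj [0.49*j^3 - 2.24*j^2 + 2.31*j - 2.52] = 1.47*j^2 - 4.48*j + 2.31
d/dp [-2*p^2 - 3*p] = -4*p - 3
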